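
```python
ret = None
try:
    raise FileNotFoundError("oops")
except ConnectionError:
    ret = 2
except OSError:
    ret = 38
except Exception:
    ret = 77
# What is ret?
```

Step-by-step execution trace:
1. `raise FileNotFoundError(...)` raises FileNotFoundError.
2. `except ConnectionError` does not match (FileNotFoundError is not a subclass of ConnectionError); skipped.
3. `except OSError` matches (FileNotFoundError is a subclass of OSError) → ret = 38.
4. `except Exception` is not reached.
Result: 38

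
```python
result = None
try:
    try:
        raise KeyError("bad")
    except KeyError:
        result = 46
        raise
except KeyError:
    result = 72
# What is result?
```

Step-by-step execution trace:
1. Inner try: `raise KeyError("bad")` raises KeyError.
2. Inner `except KeyError` matches → result = 46.
3. bare `raise` re-raises the same KeyError.
4. Outer `except KeyError` matches → result = 72.
Result: 72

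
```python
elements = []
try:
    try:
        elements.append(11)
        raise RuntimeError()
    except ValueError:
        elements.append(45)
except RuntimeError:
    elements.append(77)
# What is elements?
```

Step-by-step execution trace:
1. Inner try: `elements.append(11)` → elements = [11].
2. `raise RuntimeError()` raises RuntimeError.
3. Inner `except ValueError` does not match RuntimeError; exception propagates to outer try.
4. Outer `except RuntimeError` matches → `elements.append(77)` → elements = [11, 77].
Result: [11, 77]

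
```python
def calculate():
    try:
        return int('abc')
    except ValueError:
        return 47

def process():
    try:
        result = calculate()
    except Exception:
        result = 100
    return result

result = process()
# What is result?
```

Step-by-step execution trace:
1. `process()` calls `calculate()`.
2. In calculate: `int('abc')` raises ValueError; `except ValueError` catches it → returns 47.
3. In process: `result = calculate()` → result = 47. No exception reaches process.
4. `except Exception` is skipped; process returns 47.
5. result = 47.
Result: 47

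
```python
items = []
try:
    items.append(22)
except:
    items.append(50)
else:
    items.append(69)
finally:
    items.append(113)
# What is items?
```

Step-by-step execution trace:
1. try: `items.append(22)` → items = [22]. No exception raised.
2. `except` is skipped.
3. `else` runs: `items.append(69)` → items = [22, 69].
4. `finally` always runs: `items.append(113)` → items = [22, 69, 113].
Result: [22, 69, 113]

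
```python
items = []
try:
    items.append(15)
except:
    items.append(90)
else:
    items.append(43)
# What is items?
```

Step-by-step execution trace:
1. try: `items.append(15)` → items = [15]. No exception raised.
2. `except` is skipped.
3. `else` runs (try completed without exception): `items.append(43)` → items = [15, 43].
Result: [15, 43]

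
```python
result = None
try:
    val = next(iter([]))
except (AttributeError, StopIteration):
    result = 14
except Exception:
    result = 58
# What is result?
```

Step-by-step execution trace:
1. `val = next(iter([]))` raises StopIteration.
2. `except (AttributeError, StopIteration)` matches (StopIteration is in the tuple) → result = 14.
3. `except Exception` is not reached.
Result: 14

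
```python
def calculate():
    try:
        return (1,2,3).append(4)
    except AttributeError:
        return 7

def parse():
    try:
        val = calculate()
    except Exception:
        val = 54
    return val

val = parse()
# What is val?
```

Step-by-step execution trace:
1. `parse()` calls `calculate()`.
2. In calculate: `(1,2,3).append(4)` raises AttributeError; `except AttributeError` catches it → returns 7.
3. In parse: `val = calculate()` → val = 7. No exception reaches parse.
4. `except Exception` is skipped; parse returns 7.
5. val = 7.
Result: 7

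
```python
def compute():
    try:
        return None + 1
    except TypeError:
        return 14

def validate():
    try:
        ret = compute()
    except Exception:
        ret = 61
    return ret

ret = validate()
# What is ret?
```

Step-by-step execution trace:
1. `validate()` calls `compute()`.
2. In compute: `None + 1` raises TypeError; `except TypeError` catches it → returns 14.
3. In validate: `ret = compute()` → ret = 14. No exception reaches validate.
4. `except Exception` is skipped; validate returns 14.
5. ret = 14.
Result: 14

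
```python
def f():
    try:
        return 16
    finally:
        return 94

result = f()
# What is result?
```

Step-by-step execution trace:
1. `f()` enters try: `return 16` sets pending return value 16.
2. Before returning, `finally: return 94` runs and overrides the pending return.
3. f() returns 94 → result = 94.
Result: 94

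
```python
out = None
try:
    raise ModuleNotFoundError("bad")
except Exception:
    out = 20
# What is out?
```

Step-by-step execution trace:
1. `raise ModuleNotFoundError(...)` raises ModuleNotFoundError.
2. `except Exception` matches (ModuleNotFoundError is a subclass of Exception) → out = 20.
Result: 20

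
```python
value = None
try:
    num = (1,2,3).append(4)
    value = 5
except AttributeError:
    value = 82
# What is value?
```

Step-by-step execution trace:
1. `num = (1,2,3).append(4)` raises AttributeError.
2. `value = 5` is not reached.
3. `except AttributeError` matches → value = 82.
Result: 82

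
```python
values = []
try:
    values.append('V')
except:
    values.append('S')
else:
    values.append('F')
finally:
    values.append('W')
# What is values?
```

Step-by-step execution trace:
1. try: `values.append('V')` → values = ['V']. No exception raised.
2. `except` is skipped.
3. `else` runs: `values.append('F')` → values = ['V', 'F'].
4. `finally` always runs: `values.append('W')` → values = ['V', 'F', 'W'].
Result: ['V', 'F', 'W']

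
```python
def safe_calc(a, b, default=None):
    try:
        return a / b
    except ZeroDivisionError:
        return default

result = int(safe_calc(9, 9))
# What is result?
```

Step-by-step execution trace:
1. `safe_calc(9, 9)` enters try: `return 9 / 9` → returns 1.0. No exception raised.
2. `except ZeroDivisionError` is skipped.
3. `int(1.0)` → 1 → result = 1.
Result: 1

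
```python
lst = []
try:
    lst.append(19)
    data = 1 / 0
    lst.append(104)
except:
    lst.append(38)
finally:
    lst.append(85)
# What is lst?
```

Step-by-step execution trace:
1. try: `lst.append(19)` → lst = [19].
2. `data = 1 / 0` raises ZeroDivisionError; `lst.append(104)` is not reached.
3. bare `except` matches → `lst.append(38)` → lst = [19, 38].
4. finally always runs: `lst.append(85)` → lst = [19, 38, 85].
Result: [19, 38, 85]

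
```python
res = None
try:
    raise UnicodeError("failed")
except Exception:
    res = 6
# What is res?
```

Step-by-step execution trace:
1. `raise UnicodeError(...)` raises UnicodeError.
2. `except Exception` matches (UnicodeError is a subclass of Exception) → res = 6.
Result: 6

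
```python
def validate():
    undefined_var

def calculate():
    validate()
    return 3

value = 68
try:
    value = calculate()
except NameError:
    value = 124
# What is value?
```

Step-by-step execution trace:
1. value starts at 68.
2. try: `calculate()` calls `validate()`.
3. `validate()` evaluates `undefined_var`, which raises NameError; it propagates through calculate (uncaught).
4. `return 3` in calculate is not reached; the assignment to value does not complete.
5. `except NameError` matches → value = 124.
Result: 124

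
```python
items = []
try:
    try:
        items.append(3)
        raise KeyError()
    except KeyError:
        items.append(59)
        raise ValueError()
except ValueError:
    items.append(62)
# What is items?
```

Step-by-step execution trace:
1. Inner try: `items.append(3)` → items = [3].
2. `raise KeyError()` raises KeyError.
3. Inner `except KeyError` matches → `items.append(59)` → items = [3, 59].
4. `raise ValueError()` raises ValueError; propagates to outer try.
5. Outer `except ValueError` matches → `items.append(62)` → items = [3, 59, 62].
Result: [3, 59, 62]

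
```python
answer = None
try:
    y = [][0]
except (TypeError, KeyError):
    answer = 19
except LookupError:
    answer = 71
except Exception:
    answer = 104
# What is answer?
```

Step-by-step execution trace:
1. `y = [][0]` raises IndexError.
2. `except (TypeError, KeyError)` does not match IndexError; skipped.
3. `except LookupError` matches (IndexError is a subclass of LookupError) → answer = 71.
4. `except Exception` is not reached.
Result: 71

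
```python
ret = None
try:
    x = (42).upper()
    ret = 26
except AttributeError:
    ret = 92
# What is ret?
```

Step-by-step execution trace:
1. `x = (42).upper()` raises AttributeError.
2. `ret = 26` is not reached.
3. `except AttributeError` matches → ret = 92.
Result: 92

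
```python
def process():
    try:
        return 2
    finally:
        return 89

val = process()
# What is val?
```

Step-by-step execution trace:
1. `process()` enters try: `return 2` sets pending return value 2.
2. Before returning, `finally: return 89` runs and overrides the pending return.
3. process() returns 89 → val = 89.
Result: 89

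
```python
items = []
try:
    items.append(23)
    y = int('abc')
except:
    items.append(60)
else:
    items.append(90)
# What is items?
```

Step-by-step execution trace:
1. try: `items.append(23)` → items = [23].
2. `y = int('abc')` raises ValueError.
3. bare `except` matches → `items.append(60)` → items = [23, 60].
4. `else` is skipped (an exception was raised).
Result: [23, 60]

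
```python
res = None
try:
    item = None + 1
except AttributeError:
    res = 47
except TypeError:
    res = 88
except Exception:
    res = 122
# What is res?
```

Step-by-step execution trace:
1. `item = None + 1` raises TypeError.
2. `except AttributeError` does not match TypeError; skipped.
3. `except TypeError` matches → res = 88.
4. Remaining except clauses are skipped.
Result: 88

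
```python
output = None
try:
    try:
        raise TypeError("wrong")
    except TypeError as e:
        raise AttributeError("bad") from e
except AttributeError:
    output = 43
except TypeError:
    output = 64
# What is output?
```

Step-by-step execution trace:
1. Inner try raises TypeError; inner `except TypeError as e` catches it.
2. `raise AttributeError(...) from e` raises AttributeError (TypeError is attached as __cause__, but only AttributeError is active).
3. Outer `except AttributeError` matches → output = 43.
4. `except TypeError` is not reached.
Result: 43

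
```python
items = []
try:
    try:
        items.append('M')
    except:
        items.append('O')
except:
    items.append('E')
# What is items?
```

Step-by-step execution trace:
1. Inner try: `items.append('M')` → items = ['M']. No exception raised.
2. Inner `except` is skipped.
3. Inner try completes normally; outer `except` is skipped.
Result: ['M']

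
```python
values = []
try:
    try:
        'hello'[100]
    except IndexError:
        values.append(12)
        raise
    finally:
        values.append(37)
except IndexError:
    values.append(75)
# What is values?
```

Step-by-step execution trace:
1. Inner try: `'hello'[100]` raises IndexError.
2. Inner `except IndexError` matches → `values.append(12)` → values = [12].
3. bare `raise` re-raises IndexError.
4. Inner `finally` runs during unwinding: `values.append(37)` → values = [12, 37].
5. Outer `except IndexError` matches → `values.append(75)` → values = [12, 37, 75].
Result: [12, 37, 75]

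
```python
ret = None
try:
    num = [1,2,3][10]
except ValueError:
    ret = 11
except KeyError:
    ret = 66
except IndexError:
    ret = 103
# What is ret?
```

Step-by-step execution trace:
1. `num = [1,2,3][10]` raises IndexError.
2. `except ValueError` does not match IndexError; skipped.
3. `except KeyError` does not match IndexError; skipped.
4. `except IndexError` matches → ret = 103.
Result: 103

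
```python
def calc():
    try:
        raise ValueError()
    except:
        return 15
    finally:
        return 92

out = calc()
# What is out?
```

Step-by-step execution trace:
1. `calc()` enters try: `raise ValueError()` raises ValueError.
2. bare `except` matches → `return 15` sets pending return value 15.
3. Before returning, `finally: return 92` runs and overrides the pending return.
4. calc() returns 92 → out = 92.
Result: 92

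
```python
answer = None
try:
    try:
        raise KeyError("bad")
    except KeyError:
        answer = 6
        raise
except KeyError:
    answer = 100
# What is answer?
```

Step-by-step execution trace:
1. Inner try: `raise KeyError("bad")` raises KeyError.
2. Inner `except KeyError` matches → answer = 6.
3. bare `raise` re-raises the same KeyError.
4. Outer `except KeyError` matches → answer = 100.
Result: 100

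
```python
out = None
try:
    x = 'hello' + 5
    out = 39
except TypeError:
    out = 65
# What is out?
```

Step-by-step execution trace:
1. `x = 'hello' + 5` raises TypeError.
2. `out = 39` is not reached.
3. `except TypeError` matches → out = 65.
Result: 65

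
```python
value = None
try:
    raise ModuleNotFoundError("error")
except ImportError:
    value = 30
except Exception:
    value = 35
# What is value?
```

Step-by-step execution trace:
1. `raise ModuleNotFoundError(...)` raises ModuleNotFoundError.
2. `except ImportError` matches (ModuleNotFoundError is a subclass of ImportError) → value = 30.
3. `except Exception` is not reached.
Result: 30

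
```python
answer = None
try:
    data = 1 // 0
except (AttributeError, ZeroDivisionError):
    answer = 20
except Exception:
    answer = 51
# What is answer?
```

Step-by-step execution trace:
1. `data = 1 // 0` raises ZeroDivisionError.
2. `except (AttributeError, ZeroDivisionError)` matches (ZeroDivisionError is in the tuple) → answer = 20.
3. `except Exception` is not reached.
Result: 20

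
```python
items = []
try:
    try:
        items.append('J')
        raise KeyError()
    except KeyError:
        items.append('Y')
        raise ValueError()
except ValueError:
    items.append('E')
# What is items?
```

Step-by-step execution trace:
1. Inner try: `items.append('J')` → items = ['J'].
2. `raise KeyError()` raises KeyError.
3. Inner `except KeyError` matches → `items.append('Y')` → items = ['J', 'Y'].
4. `raise ValueError()` raises ValueError; propagates to outer try.
5. Outer `except ValueError` matches → `items.append('E')` → items = ['J', 'Y', 'E'].
Result: ['J', 'Y', 'E']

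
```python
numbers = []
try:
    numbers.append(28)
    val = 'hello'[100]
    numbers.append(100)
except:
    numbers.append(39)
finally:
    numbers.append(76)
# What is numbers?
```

Step-by-step execution trace:
1. try: `numbers.append(28)` → numbers = [28].
2. `val = 'hello'[100]` raises IndexError; `numbers.append(100)` is not reached.
3. bare `except` matches → `numbers.append(39)` → numbers = [28, 39].
4. finally always runs: `numbers.append(76)` → numbers = [28, 39, 76].
Result: [28, 39, 76]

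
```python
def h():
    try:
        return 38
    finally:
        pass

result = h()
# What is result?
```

Step-by-step execution trace:
1. `h()` enters try: `return 38` sets pending return value 38.
2. Before returning, `finally: pass` runs (no effect).
3. h() returns 38 → result = 38.
Result: 38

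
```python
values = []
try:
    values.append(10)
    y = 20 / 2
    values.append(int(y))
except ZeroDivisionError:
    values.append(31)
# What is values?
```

Step-by-step execution trace:
1. try: `values.append(10)` → values = [10].
2. `y = 20 / 2` → y = 10.0. No exception raised.
3. `values.append(int(y))` → values = [10, 10].
4. `except ZeroDivisionError` is skipped (no exception was raised).
Result: [10, 10]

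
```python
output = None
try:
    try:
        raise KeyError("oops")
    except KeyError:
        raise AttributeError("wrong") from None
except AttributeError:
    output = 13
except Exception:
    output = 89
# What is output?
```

Step-by-step execution trace:
1. Inner try raises KeyError; inner `except KeyError` catches it.
2. `raise AttributeError(...) from None` raises AttributeError (from None suppresses __context__, but the active exception is still AttributeError).
3. Outer `except AttributeError` matches → output = 13.
4. `except Exception` is not reached.
Result: 13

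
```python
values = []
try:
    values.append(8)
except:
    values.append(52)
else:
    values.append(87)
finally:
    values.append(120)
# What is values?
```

Step-by-step execution trace:
1. try: `values.append(8)` → values = [8]. No exception raised.
2. `except` is skipped.
3. `else` runs: `values.append(87)` → values = [8, 87].
4. `finally` always runs: `values.append(120)` → values = [8, 87, 120].
Result: [8, 87, 120]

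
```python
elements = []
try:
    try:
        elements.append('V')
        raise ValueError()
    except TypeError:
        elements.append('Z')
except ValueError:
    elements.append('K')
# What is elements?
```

Step-by-step execution trace:
1. Inner try: `elements.append('V')` → elements = ['V'].
2. `raise ValueError()` raises ValueError.
3. Inner `except TypeError` does not match ValueError; exception propagates to outer try.
4. Outer `except ValueError` matches → `elements.append('K')` → elements = ['V', 'K'].
Result: ['V', 'K']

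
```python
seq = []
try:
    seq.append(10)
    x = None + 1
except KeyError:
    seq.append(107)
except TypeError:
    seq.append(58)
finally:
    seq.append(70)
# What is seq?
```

Step-by-step execution trace:
1. try: `seq.append(10)` → seq = [10].
2. `x = None + 1` raises TypeError.
3. `except KeyError` does not match TypeError; skipped.
4. `except TypeError` matches → `seq.append(58)` → seq = [10, 58].
5. finally always runs: `seq.append(70)` → seq = [10, 58, 70].
Result: [10, 58, 70]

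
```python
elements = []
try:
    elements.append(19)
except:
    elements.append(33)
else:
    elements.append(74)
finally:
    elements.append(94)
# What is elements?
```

Step-by-step execution trace:
1. try: `elements.append(19)` → elements = [19]. No exception raised.
2. `except` is skipped.
3. `else` runs: `elements.append(74)` → elements = [19, 74].
4. `finally` always runs: `elements.append(94)` → elements = [19, 74, 94].
Result: [19, 74, 94]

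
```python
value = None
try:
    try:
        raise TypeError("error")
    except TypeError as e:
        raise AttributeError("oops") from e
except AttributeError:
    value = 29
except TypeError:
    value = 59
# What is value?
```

Step-by-step execution trace:
1. Inner try raises TypeError; inner `except TypeError as e` catches it.
2. `raise AttributeError(...) from e` raises AttributeError (TypeError is attached as __cause__, but only AttributeError is active).
3. Outer `except AttributeError` matches → value = 29.
4. `except TypeError` is not reached.
Result: 29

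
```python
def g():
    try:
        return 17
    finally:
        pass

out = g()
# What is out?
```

Step-by-step execution trace:
1. `g()` enters try: `return 17` sets pending return value 17.
2. Before returning, `finally: pass` runs (no effect).
3. g() returns 17 → out = 17.
Result: 17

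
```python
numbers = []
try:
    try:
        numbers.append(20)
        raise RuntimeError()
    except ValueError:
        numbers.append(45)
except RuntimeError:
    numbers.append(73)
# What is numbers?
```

Step-by-step execution trace:
1. Inner try: `numbers.append(20)` → numbers = [20].
2. `raise RuntimeError()` raises RuntimeError.
3. Inner `except ValueError` does not match RuntimeError; exception propagates to outer try.
4. Outer `except RuntimeError` matches → `numbers.append(73)` → numbers = [20, 73].
Result: [20, 73]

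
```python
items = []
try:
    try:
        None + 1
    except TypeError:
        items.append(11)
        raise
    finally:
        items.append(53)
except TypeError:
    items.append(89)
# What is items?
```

Step-by-step execution trace:
1. Inner try: `None + 1` raises TypeError.
2. Inner `except TypeError` matches → `items.append(11)` → items = [11].
3. bare `raise` re-raises TypeError.
4. Inner `finally` runs during unwinding: `items.append(53)` → items = [11, 53].
5. Outer `except TypeError` matches → `items.append(89)` → items = [11, 53, 89].
Result: [11, 53, 89]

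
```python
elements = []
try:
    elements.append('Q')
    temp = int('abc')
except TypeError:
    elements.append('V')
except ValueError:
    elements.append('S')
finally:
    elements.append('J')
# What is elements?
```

Step-by-step execution trace:
1. try: `elements.append('Q')` → elements = ['Q'].
2. `temp = int('abc')` raises ValueError.
3. `except TypeError` does not match ValueError; skipped.
4. `except ValueError` matches → `elements.append('S')` → elements = ['Q', 'S'].
5. finally always runs: `elements.append('J')` → elements = ['Q', 'S', 'J'].
Result: ['Q', 'S', 'J']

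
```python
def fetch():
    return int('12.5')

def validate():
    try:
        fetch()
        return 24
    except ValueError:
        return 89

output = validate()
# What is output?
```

Step-by-step execution trace:
1. `validate()` calls `fetch()`.
2. `fetch()` evaluates `int('12.5')`, which raises ValueError; it propagates to the caller.
3. `return 24` is not reached.
4. `except ValueError` in validate matches → returns 89.
5. output = 89.
Result: 89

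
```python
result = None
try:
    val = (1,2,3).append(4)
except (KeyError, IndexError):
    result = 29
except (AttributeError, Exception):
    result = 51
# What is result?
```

Step-by-step execution trace:
1. `val = (1,2,3).append(4)` raises AttributeError.
2. `except (KeyError, IndexError)` does not match AttributeError; skipped.
3. `except (AttributeError, Exception)` matches (AttributeError is in the tuple) → result = 51.
Result: 51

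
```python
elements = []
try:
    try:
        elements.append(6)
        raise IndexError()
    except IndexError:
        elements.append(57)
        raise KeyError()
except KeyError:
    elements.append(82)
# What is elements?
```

Step-by-step execution trace:
1. Inner try: `elements.append(6)` → elements = [6].
2. `raise IndexError()` raises IndexError.
3. Inner `except IndexError` matches → `elements.append(57)` → elements = [6, 57].
4. `raise KeyError()` raises KeyError; propagates to outer try.
5. Outer `except KeyError` matches → `elements.append(82)` → elements = [6, 57, 82].
Result: [6, 57, 82]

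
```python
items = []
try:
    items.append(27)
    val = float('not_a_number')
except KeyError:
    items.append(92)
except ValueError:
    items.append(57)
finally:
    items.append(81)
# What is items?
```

Step-by-step execution trace:
1. try: `items.append(27)` → items = [27].
2. `val = float('not_a_number')` raises ValueError.
3. `except KeyError` does not match ValueError; skipped.
4. `except ValueError` matches → `items.append(57)` → items = [27, 57].
5. finally always runs: `items.append(81)` → items = [27, 57, 81].
Result: [27, 57, 81]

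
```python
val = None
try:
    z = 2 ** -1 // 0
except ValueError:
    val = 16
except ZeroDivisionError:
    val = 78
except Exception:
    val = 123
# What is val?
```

Step-by-step execution trace:
1. `z = 2 ** -1 // 0` raises ZeroDivisionError.
2. `except ValueError` does not match ZeroDivisionError; skipped.
3. `except ZeroDivisionError` matches → val = 78.
4. Remaining except clauses are skipped.
Result: 78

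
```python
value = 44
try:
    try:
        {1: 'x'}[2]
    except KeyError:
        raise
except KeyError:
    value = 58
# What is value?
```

Step-by-step execution trace:
1. Inner try: `{1: 'x'}[2]` raises KeyError.
2. Inner `except KeyError` matches; bare `raise` re-raises the same KeyError.
3. Outer `except KeyError` matches → value = 58.
Result: 58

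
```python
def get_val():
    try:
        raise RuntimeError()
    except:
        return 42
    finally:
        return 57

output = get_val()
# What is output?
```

Step-by-step execution trace:
1. `get_val()` enters try: `raise RuntimeError()` raises RuntimeError.
2. bare `except` matches → `return 42` sets pending return value 42.
3. Before returning, `finally: return 57` runs and overrides the pending return.
4. get_val() returns 57 → output = 57.
Result: 57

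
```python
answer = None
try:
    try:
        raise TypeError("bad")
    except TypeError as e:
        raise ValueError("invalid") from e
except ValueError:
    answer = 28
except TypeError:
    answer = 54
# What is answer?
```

Step-by-step execution trace:
1. Inner try raises TypeError; inner `except TypeError as e` catches it.
2. `raise ValueError(...) from e` raises ValueError (TypeError is attached as __cause__, but only ValueError is active).
3. Outer `except ValueError` matches → answer = 28.
4. `except TypeError` is not reached.
Result: 28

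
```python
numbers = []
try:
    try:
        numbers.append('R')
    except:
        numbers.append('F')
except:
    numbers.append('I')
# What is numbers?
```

Step-by-step execution trace:
1. Inner try: `numbers.append('R')` → numbers = ['R']. No exception raised.
2. Inner `except` is skipped.
3. Inner try completes normally; outer `except` is skipped.
Result: ['R']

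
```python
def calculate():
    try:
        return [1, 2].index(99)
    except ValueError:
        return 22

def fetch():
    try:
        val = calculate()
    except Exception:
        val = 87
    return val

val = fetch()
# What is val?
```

Step-by-step execution trace:
1. `fetch()` calls `calculate()`.
2. In calculate: `[1, 2].index(99)` raises ValueError; `except ValueError` catches it → returns 22.
3. In fetch: `val = calculate()` → val = 22. No exception reaches fetch.
4. `except Exception` is skipped; fetch returns 22.
5. val = 22.
Result: 22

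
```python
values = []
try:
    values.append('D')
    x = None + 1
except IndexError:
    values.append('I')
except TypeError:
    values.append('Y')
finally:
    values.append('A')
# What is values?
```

Step-by-step execution trace:
1. try: `values.append('D')` → values = ['D'].
2. `x = None + 1` raises TypeError.
3. `except IndexError` does not match TypeError; skipped.
4. `except TypeError` matches → `values.append('Y')` → values = ['D', 'Y'].
5. finally always runs: `values.append('A')` → values = ['D', 'Y', 'A'].
Result: ['D', 'Y', 'A']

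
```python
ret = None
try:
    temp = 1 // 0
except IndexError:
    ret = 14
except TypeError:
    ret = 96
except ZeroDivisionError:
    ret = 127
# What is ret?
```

Step-by-step execution trace:
1. `temp = 1 // 0` raises ZeroDivisionError.
2. `except IndexError` does not match ZeroDivisionError; skipped.
3. `except TypeError` does not match ZeroDivisionError; skipped.
4. `except ZeroDivisionError` matches → ret = 127.
Result: 127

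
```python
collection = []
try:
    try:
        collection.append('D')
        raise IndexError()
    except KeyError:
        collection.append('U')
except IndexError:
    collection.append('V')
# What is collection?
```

Step-by-step execution trace:
1. Inner try: `collection.append('D')` → collection = ['D'].
2. `raise IndexError()` raises IndexError.
3. Inner `except KeyError` does not match IndexError; exception propagates to outer try.
4. Outer `except IndexError` matches → `collection.append('V')` → collection = ['D', 'V'].
Result: ['D', 'V']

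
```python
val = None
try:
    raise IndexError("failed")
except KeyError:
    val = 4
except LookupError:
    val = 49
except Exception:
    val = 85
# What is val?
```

Step-by-step execution trace:
1. `raise IndexError(...)` raises IndexError.
2. `except KeyError` does not match (IndexError is not a subclass of KeyError); skipped.
3. `except LookupError` matches (IndexError is a subclass of LookupError) → val = 49.
4. `except Exception` is not reached.
Result: 49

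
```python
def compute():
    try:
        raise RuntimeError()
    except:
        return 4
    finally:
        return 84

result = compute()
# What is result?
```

Step-by-step execution trace:
1. `compute()` enters try: `raise RuntimeError()` raises RuntimeError.
2. bare `except` matches → `return 4` sets pending return value 4.
3. Before returning, `finally: return 84` runs and overrides the pending return.
4. compute() returns 84 → result = 84.
Result: 84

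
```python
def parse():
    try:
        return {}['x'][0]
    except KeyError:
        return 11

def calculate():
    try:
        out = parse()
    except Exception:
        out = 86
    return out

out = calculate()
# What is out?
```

Step-by-step execution trace:
1. `calculate()` calls `parse()`.
2. In parse: `{}['x'][0]` raises KeyError; `except KeyError` catches it → returns 11.
3. In calculate: `out = parse()` → out = 11. No exception reaches calculate.
4. `except Exception` is skipped; calculate returns 11.
5. out = 11.
Result: 11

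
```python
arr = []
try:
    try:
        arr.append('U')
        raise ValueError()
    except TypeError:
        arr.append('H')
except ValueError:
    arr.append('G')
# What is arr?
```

Step-by-step execution trace:
1. Inner try: `arr.append('U')` → arr = ['U'].
2. `raise ValueError()` raises ValueError.
3. Inner `except TypeError` does not match ValueError; exception propagates to outer try.
4. Outer `except ValueError` matches → `arr.append('G')` → arr = ['U', 'G'].
Result: ['U', 'G']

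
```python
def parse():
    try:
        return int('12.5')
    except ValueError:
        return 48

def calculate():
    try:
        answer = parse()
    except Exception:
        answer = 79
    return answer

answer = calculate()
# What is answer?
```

Step-by-step execution trace:
1. `calculate()` calls `parse()`.
2. In parse: `int('12.5')` raises ValueError; `except ValueError` catches it → returns 48.
3. In calculate: `answer = parse()` → answer = 48. No exception reaches calculate.
4. `except Exception` is skipped; calculate returns 48.
5. answer = 48.
Result: 48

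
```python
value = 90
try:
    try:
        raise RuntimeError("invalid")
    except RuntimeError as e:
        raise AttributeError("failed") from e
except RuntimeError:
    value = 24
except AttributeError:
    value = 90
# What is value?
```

Step-by-step execution trace:
1. Inner try raises RuntimeError; inner `except RuntimeError as e` catches it.
2. `raise AttributeError(...) from e` raises AttributeError (RuntimeError is attached as __cause__, but only AttributeError is active).
3. Outer `except RuntimeError` does not match AttributeError; skipped.
4. Outer `except AttributeError` matches → value = 90.
Result: 90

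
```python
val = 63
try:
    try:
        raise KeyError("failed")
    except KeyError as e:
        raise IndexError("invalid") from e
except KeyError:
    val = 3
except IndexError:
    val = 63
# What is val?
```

Step-by-step execution trace:
1. Inner try raises KeyError; inner `except KeyError as e` catches it.
2. `raise IndexError(...) from e` raises IndexError (KeyError is attached as __cause__, but only IndexError is active).
3. Outer `except KeyError` does not match IndexError; skipped.
4. Outer `except IndexError` matches → val = 63.
Result: 63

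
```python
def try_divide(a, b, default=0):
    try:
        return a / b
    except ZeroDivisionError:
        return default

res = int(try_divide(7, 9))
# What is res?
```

Step-by-step execution trace:
1. `try_divide(7, 9)` enters try: `return 7 / 9` → returns 0.7777777777777778. No exception raised.
2. `except ZeroDivisionError` is skipped.
3. `int(0.7777777777777778)` → 0 → res = 0.
Result: 0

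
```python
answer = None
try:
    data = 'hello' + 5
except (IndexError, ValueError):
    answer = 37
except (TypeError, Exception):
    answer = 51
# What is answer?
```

Step-by-step execution trace:
1. `data = 'hello' + 5` raises TypeError.
2. `except (IndexError, ValueError)` does not match TypeError; skipped.
3. `except (TypeError, Exception)` matches (TypeError is in the tuple) → answer = 51.
Result: 51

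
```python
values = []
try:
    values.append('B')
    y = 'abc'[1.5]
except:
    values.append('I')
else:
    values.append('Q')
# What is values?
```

Step-by-step execution trace:
1. try: `values.append('B')` → values = ['B'].
2. `y = 'abc'[1.5]` raises TypeError.
3. bare `except` matches → `values.append('I')` → values = ['B', 'I'].
4. `else` is skipped (an exception was raised).
Result: ['B', 'I']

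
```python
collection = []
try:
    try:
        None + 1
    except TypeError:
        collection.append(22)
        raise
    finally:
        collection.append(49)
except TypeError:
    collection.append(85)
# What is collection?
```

Step-by-step execution trace:
1. Inner try: `None + 1` raises TypeError.
2. Inner `except TypeError` matches → `collection.append(22)` → collection = [22].
3. bare `raise` re-raises TypeError.
4. Inner `finally` runs during unwinding: `collection.append(49)` → collection = [22, 49].
5. Outer `except TypeError` matches → `collection.append(85)` → collection = [22, 49, 85].
Result: [22, 49, 85]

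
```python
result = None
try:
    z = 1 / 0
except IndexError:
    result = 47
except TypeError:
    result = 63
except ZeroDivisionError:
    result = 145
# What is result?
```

Step-by-step execution trace:
1. `z = 1 / 0` raises ZeroDivisionError.
2. `except IndexError` does not match ZeroDivisionError; skipped.
3. `except TypeError` does not match ZeroDivisionError; skipped.
4. `except ZeroDivisionError` matches → result = 145.
Result: 145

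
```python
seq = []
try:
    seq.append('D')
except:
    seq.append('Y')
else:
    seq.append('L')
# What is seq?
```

Step-by-step execution trace:
1. try: `seq.append('D')` → seq = ['D']. No exception raised.
2. `except` is skipped.
3. `else` runs (try completed without exception): `seq.append('L')` → seq = ['D', 'L'].
Result: ['D', 'L']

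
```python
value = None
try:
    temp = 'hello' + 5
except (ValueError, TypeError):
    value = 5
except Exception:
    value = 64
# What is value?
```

Step-by-step execution trace:
1. `temp = 'hello' + 5` raises TypeError.
2. `except (ValueError, TypeError)` matches (TypeError is in the tuple) → value = 5.
3. `except Exception` is not reached.
Result: 5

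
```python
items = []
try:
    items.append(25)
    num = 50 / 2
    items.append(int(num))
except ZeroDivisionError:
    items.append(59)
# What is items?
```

Step-by-step execution trace:
1. try: `items.append(25)` → items = [25].
2. `num = 50 / 2` → num = 25.0. No exception raised.
3. `items.append(int(num))` → items = [25, 25].
4. `except ZeroDivisionError` is skipped (no exception was raised).
Result: [25, 25]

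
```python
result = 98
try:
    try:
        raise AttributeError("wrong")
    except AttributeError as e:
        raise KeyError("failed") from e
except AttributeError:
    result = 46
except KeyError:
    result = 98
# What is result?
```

Step-by-step execution trace:
1. Inner try raises AttributeError; inner `except AttributeError as e` catches it.
2. `raise KeyError(...) from e` raises KeyError (AttributeError is attached as __cause__, but only KeyError is active).
3. Outer `except AttributeError` does not match KeyError; skipped.
4. Outer `except KeyError` matches → result = 98.
Result: 98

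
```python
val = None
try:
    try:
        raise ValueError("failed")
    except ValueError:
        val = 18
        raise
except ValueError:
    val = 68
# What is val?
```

Step-by-step execution trace:
1. Inner try: `raise ValueError("failed")` raises ValueError.
2. Inner `except ValueError` matches → val = 18.
3. bare `raise` re-raises the same ValueError.
4. Outer `except ValueError` matches → val = 68.
Result: 68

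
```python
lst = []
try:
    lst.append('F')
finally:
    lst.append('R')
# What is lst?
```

Step-by-step execution trace:
1. try: `lst.append('F')` → lst = ['F'].
2. The try body completes without raising.
3. finally always runs: `lst.append('R')` → lst = ['F', 'R'].
Result: ['F', 'R']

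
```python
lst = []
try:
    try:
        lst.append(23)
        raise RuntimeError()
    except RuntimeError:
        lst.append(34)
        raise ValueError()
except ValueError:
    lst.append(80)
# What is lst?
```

Step-by-step execution trace:
1. Inner try: `lst.append(23)` → lst = [23].
2. `raise RuntimeError()` raises RuntimeError.
3. Inner `except RuntimeError` matches → `lst.append(34)` → lst = [23, 34].
4. `raise ValueError()` raises ValueError; propagates to outer try.
5. Outer `except ValueError` matches → `lst.append(80)` → lst = [23, 34, 80].
Result: [23, 34, 80]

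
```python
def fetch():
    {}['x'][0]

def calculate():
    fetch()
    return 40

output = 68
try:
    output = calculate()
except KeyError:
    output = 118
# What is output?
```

Step-by-step execution trace:
1. output starts at 68.
2. try: `calculate()` calls `fetch()`.
3. `fetch()` evaluates `{}['x'][0]`, which raises KeyError; it propagates through calculate (uncaught).
4. `return 40` in calculate is not reached; the assignment to output does not complete.
5. `except KeyError` matches → output = 118.
Result: 118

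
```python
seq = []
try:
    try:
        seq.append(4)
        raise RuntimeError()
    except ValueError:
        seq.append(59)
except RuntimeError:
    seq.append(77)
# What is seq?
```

Step-by-step execution trace:
1. Inner try: `seq.append(4)` → seq = [4].
2. `raise RuntimeError()` raises RuntimeError.
3. Inner `except ValueError` does not match RuntimeError; exception propagates to outer try.
4. Outer `except RuntimeError` matches → `seq.append(77)` → seq = [4, 77].
Result: [4, 77]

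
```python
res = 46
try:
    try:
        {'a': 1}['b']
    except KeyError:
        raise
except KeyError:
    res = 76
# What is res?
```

Step-by-step execution trace:
1. Inner try: `{'a': 1}['b']` raises KeyError.
2. Inner `except KeyError` matches; bare `raise` re-raises the same KeyError.
3. Outer `except KeyError` matches → res = 76.
Result: 76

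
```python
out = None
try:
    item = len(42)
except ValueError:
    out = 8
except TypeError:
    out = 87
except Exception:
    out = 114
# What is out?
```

Step-by-step execution trace:
1. `item = len(42)` raises TypeError.
2. `except ValueError` does not match TypeError; skipped.
3. `except TypeError` matches → out = 87.
4. Remaining except clauses are skipped.
Result: 87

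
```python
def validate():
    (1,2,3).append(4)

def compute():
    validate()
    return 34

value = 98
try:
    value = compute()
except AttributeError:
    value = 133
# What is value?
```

Step-by-step execution trace:
1. value starts at 98.
2. try: `compute()` calls `validate()`.
3. `validate()` evaluates `(1,2,3).append(4)`, which raises AttributeError; it propagates through compute (uncaught).
4. `return 34` in compute is not reached; the assignment to value does not complete.
5. `except AttributeError` matches → value = 133.
Result: 133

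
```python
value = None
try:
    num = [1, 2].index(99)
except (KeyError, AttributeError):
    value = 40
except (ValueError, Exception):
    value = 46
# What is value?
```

Step-by-step execution trace:
1. `num = [1, 2].index(99)` raises ValueError.
2. `except (KeyError, AttributeError)` does not match ValueError; skipped.
3. `except (ValueError, Exception)` matches (ValueError is in the tuple) → value = 46.
Result: 46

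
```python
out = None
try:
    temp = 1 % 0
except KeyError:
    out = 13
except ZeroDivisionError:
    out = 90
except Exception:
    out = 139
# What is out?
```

Step-by-step execution trace:
1. `temp = 1 % 0` raises ZeroDivisionError.
2. `except KeyError` does not match ZeroDivisionError; skipped.
3. `except ZeroDivisionError` matches → out = 90.
4. Remaining except clauses are skipped.
Result: 90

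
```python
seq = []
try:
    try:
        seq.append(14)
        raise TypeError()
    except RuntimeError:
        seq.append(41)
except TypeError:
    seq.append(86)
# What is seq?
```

Step-by-step execution trace:
1. Inner try: `seq.append(14)` → seq = [14].
2. `raise TypeError()` raises TypeError.
3. Inner `except RuntimeError` does not match TypeError; exception propagates to outer try.
4. Outer `except TypeError` matches → `seq.append(86)` → seq = [14, 86].
Result: [14, 86]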